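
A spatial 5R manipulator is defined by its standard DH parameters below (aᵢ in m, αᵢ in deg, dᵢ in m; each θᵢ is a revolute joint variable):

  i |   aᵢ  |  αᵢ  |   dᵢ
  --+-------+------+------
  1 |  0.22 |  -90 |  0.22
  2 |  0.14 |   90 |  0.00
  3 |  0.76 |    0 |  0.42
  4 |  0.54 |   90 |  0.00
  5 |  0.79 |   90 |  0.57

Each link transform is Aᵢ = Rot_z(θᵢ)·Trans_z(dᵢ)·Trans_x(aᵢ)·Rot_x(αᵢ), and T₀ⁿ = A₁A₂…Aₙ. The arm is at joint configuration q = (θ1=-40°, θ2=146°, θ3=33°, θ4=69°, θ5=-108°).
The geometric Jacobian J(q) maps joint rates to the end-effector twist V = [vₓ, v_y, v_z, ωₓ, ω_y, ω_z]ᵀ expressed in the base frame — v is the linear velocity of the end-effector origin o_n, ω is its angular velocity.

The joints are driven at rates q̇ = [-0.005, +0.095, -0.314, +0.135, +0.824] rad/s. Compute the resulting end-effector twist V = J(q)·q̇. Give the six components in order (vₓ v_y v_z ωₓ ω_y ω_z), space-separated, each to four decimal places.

0.0448 0.3824 0.2431 -0.4174 0.6979 -0.3073

o_n = [-0.2539, 1.2859, -0.2174]
J₁: ẑ×o_n = [-1.2859, -0.2539, 0.0000], ω = ẑ
J2: z=[0.6428, 0.7660, 0.0000] o=[0.1685, -0.1414, 0.2200] → [-0.3351, 0.2812, 1.2410, 0.6428, 0.7660, 0.0000]
J3: z=[0.4284, -0.3594, -0.8290] o=[0.0796, -0.0668, 0.1417] → [1.2505, 0.4303, 0.4596, 0.4284, -0.3594, -0.8290]
J4: z=[0.4284, -0.3594, -0.8290] o=[0.1208, 0.4390, -0.5629] → [0.5779, 0.1626, 0.2281, 0.4284, -0.3594, -0.8290]
J5: z=[-0.4876, 0.6805, -0.5470] o=[0.5316, 0.7838, -0.5001] → [0.4670, 0.5675, 0.2897, -0.4876, 0.6805, -0.5470]
V = J·q̇ = [0.0448, 0.3824, 0.2431, -0.4174, 0.6979, -0.3073]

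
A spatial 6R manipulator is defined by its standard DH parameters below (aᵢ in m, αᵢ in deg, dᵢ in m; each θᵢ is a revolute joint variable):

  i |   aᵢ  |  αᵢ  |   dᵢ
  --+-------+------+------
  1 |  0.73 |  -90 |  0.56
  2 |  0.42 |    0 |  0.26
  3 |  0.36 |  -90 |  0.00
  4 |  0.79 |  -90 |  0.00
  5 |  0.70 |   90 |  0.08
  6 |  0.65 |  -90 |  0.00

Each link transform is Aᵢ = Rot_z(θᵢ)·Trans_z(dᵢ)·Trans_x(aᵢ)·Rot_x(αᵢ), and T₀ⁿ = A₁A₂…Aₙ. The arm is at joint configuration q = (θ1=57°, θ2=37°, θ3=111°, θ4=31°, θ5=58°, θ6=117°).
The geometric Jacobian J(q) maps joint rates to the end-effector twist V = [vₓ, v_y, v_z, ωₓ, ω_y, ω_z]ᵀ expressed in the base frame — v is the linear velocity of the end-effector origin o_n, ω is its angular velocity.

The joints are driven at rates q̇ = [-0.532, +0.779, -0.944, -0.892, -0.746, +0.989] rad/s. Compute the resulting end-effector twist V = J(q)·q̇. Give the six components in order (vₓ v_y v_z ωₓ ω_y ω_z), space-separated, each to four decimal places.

-1.3579 -1.2207 -0.3767 -0.4390 -0.5979 -1.4286

o_n = [0.9619, -0.0288, -0.4511]
J₁: ẑ×o_n = [0.0288, 0.9619, -0.0000], ω = ẑ
J2: z=[-0.8387, 0.5446, 0.0000] o=[0.3976, 0.6122, 0.5600] → [-0.5507, -0.8480, 0.2302, -0.8387, 0.5446, 0.0000]
J3: z=[-0.8387, 0.5446, 0.0000] o=[0.3622, 1.0351, 0.3072] → [-0.4130, -0.6360, 0.5657, -0.8387, 0.5446, 0.0000]
J4: z=[-0.2886, -0.4444, 0.8480] o=[0.1959, 0.7791, 0.1165] → [0.9374, 0.4858, 0.5736, -0.2886, -0.4444, 0.8480]
J5: z=[0.9568, -0.1005, 0.2729] o=[0.2244, 0.0759, -0.2424] → [0.0496, 0.4010, -0.0260, 0.9568, -0.1005, 0.2729]
J6: z=[-0.1224, -0.9904, 0.0642] o=[0.4857, 0.0015, -0.8925] → [-0.4351, 0.0846, 0.4754, -0.1224, -0.9904, 0.0642]
V = J·q̇ = [-1.3579, -1.2207, -0.3767, -0.4390, -0.5979, -1.4286]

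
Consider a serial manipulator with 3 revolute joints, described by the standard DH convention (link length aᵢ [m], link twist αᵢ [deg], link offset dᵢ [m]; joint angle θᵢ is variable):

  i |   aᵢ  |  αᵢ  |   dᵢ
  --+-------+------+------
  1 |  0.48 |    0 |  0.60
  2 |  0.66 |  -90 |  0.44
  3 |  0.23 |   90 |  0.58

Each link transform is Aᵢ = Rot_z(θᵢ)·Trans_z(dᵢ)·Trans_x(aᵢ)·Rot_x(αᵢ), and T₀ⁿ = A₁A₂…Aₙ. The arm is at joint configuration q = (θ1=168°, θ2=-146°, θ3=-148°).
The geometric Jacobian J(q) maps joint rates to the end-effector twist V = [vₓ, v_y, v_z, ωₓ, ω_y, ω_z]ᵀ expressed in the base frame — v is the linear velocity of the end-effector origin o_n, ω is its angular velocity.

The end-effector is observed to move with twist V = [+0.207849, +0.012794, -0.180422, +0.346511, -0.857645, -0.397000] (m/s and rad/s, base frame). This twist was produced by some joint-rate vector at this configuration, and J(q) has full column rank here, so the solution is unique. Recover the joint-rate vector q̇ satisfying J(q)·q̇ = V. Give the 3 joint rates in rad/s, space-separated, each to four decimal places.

-0.2980 -0.0990 -0.9250

o_n = [-0.2557, 0.8117, 1.1619]
J₁: ẑ×o_n = [-0.8117, -0.2557, 0.0000], ω = ẑ
J2: z=[0.0000, 0.0000, 1.0000] o=[-0.4695, 0.0998, 0.6000] → [-0.7119, 0.2138, 0.0000, 0.0000, 0.0000, 1.0000]
J3: z=[-0.3746, 0.9272, 0.0000] o=[0.1424, 0.3470, 1.0400] → [0.1130, 0.0457, 0.1951, -0.3746, 0.9272, 0.0000]
q̇ = J⁺·V = [-0.2980, -0.0990, -0.9250]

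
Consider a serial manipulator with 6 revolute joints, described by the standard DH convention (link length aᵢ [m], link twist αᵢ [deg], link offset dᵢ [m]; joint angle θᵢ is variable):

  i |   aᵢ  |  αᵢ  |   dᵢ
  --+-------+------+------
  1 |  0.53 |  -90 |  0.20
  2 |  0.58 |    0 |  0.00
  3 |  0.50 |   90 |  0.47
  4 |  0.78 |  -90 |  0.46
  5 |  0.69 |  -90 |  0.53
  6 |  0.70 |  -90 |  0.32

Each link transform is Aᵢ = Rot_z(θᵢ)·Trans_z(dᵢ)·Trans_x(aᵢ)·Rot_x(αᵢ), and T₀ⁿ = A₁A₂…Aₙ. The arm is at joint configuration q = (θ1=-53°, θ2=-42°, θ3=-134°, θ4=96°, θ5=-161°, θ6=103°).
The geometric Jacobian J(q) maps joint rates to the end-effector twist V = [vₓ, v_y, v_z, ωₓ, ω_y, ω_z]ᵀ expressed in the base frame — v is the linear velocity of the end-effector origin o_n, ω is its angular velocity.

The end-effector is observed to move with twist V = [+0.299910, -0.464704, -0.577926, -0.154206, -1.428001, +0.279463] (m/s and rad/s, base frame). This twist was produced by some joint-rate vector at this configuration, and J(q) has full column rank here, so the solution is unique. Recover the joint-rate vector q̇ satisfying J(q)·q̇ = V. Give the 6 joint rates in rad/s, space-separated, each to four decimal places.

-0.6490 -0.9160 0.1730 -0.6050 1.0000 -0.4170

o_n = [0.8624, 0.2920, -0.3029]
J₁: ẑ×o_n = [-0.2920, 0.8624, 0.0000], ω = ẑ
J2: z=[0.7986, 0.6018, 0.0000] o=[0.3190, -0.4233, 0.2000] → [-0.3027, 0.4016, 0.2442, 0.7986, 0.6018, 0.0000]
J3: z=[0.7986, 0.6018, 0.0000] o=[0.5784, -0.7675, 0.5881] → [-0.5362, 0.7116, 0.6752, 0.7986, 0.6018, 0.0000]
J4: z=[-0.0420, 0.0557, -0.9976] o=[0.6535, -0.0863, 0.6230] → [0.3258, -0.2472, -0.0275, -0.0420, 0.0557, -0.9976]
J5: z=[0.5136, -0.8552, -0.0694] o=[1.3027, 0.3412, 0.1584] → [0.3911, 0.2675, -0.4018, 0.5136, -0.8552, -0.0694]
J6: z=[0.2393, 0.2204, -0.9456] o=[1.0063, -0.4357, -0.0977] → [0.6429, 0.1852, 0.2059, 0.2393, 0.2204, -0.9456]
q̇ = J⁺·V = [-0.6490, -0.9160, 0.1730, -0.6050, 1.0000, -0.4170]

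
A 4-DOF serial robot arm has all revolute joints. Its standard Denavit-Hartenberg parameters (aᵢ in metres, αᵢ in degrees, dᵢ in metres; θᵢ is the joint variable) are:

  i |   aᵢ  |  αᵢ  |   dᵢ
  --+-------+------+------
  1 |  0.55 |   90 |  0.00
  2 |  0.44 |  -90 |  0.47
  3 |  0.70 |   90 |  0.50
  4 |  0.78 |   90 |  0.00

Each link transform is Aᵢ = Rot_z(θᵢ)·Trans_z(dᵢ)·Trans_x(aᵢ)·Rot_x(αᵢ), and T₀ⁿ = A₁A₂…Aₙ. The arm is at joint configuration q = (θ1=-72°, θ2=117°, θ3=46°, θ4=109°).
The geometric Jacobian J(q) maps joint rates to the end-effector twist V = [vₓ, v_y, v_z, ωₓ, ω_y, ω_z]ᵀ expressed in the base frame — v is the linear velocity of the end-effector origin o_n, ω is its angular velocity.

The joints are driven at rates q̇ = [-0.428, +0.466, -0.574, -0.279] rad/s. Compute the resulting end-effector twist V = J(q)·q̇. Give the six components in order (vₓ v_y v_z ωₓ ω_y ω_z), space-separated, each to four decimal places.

0.2347 0.4180 -0.4132 -0.0727 -0.6572 -0.3462

o_n = [-0.4178, 0.8033, 0.1063]
J₁: ẑ×o_n = [-0.8033, -0.4178, 0.0000], ω = ẑ
J2: z=[-0.9511, -0.3090, 0.0000] o=[0.1700, -0.5231, 0.0000] → [-0.0329, 0.1011, -1.4431, -0.9511, -0.3090, 0.0000]
J3: z=[-0.2753, 0.8474, -0.4540] o=[-0.3388, -0.4783, 0.3920] → [0.3397, -0.0428, -0.2859, -0.2753, 0.8474, -0.4540]
J4: z=[-0.7616, 0.0959, 0.6409] o=[-0.0658, 0.3109, 0.5983] → [-0.3628, -0.6003, -0.3412, -0.7616, 0.0959, 0.6409]
V = J·q̇ = [0.2347, 0.4180, -0.4132, -0.0727, -0.6572, -0.3462]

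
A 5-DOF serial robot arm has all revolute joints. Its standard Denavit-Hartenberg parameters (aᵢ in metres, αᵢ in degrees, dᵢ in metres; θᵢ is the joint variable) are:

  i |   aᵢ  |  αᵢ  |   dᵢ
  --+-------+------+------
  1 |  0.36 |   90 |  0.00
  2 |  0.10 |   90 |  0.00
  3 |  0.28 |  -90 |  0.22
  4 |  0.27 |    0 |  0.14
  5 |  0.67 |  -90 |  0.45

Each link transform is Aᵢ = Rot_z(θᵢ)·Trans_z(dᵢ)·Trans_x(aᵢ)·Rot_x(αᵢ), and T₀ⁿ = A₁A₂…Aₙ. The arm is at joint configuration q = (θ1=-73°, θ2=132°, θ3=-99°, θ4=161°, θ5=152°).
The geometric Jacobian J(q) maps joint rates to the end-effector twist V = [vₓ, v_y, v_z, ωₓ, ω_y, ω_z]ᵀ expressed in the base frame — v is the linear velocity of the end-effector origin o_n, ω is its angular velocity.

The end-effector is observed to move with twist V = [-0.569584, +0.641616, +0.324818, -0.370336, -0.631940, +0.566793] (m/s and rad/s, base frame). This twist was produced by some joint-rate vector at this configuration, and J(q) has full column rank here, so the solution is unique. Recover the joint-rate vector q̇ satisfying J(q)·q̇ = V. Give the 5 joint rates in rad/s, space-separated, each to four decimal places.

o_n = [0.6648, -0.2316, 0.8676]
J₁: ẑ×o_n = [0.2316, 0.6648, -0.0000], ω = ẑ
J2: z=[-0.9563, -0.2924, 0.0000] o=[0.1053, -0.3443, 0.0000] → [-0.2537, 0.8297, 0.0559, -0.9563, -0.2924, 0.0000]
J3: z=[0.2173, -0.7107, 0.6691] o=[0.0857, -0.2803, 0.0743] → [-0.5963, 0.2151, 0.4221, 0.2173, -0.7107, 0.6691]
J4: z=[-0.0436, 0.6778, 0.7340] o=[0.4065, -0.3838, 0.1890] → [0.3483, 0.2192, -0.1817, -0.0436, 0.6778, 0.7340]
J5: z=[-0.0436, 0.6778, 0.7340] o=[0.1324, -0.2746, 0.2626] → [0.3785, 0.4172, -0.3627, -0.0436, 0.6778, 0.7340]
q̇ = J⁺·V = [-0.0420, 0.5580, 0.7760, 0.0570, 0.0650]

-0.0420 0.5580 0.7760 0.0570 0.0650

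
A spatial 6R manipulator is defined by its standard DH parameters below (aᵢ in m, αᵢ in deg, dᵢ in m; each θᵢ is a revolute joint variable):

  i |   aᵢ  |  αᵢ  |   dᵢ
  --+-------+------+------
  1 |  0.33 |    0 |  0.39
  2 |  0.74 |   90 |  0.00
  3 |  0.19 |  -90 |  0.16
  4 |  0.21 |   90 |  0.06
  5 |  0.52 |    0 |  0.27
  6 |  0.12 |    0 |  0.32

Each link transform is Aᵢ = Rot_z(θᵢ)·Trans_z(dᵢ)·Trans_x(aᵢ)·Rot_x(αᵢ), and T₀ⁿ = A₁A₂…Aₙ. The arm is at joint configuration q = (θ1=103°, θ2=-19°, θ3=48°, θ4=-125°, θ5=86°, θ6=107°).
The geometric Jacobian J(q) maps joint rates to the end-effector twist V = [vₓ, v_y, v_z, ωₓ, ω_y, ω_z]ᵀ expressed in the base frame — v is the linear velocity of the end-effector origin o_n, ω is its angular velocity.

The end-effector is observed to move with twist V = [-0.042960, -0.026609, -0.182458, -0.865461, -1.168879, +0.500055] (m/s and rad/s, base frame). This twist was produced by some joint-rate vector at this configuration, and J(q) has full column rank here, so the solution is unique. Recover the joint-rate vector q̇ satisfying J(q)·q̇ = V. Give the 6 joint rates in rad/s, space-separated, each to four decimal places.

o_n = [-0.1375, 0.4127, 0.4861]
J₁: ẑ×o_n = [-0.4127, -0.1375, 0.0000], ω = ẑ
J2: z=[0.0000, 0.0000, 1.0000] o=[-0.0742, 0.3215, 0.3900] → [-0.0912, -0.0633, 0.0000, 0.0000, 0.0000, 1.0000]
J3: z=[0.9945, -0.1045, 0.0000] o=[0.0031, 1.0575, 0.3900] → [-0.0100, -0.0956, -0.6559, 0.9945, -0.1045, 0.0000]
J4: z=[-0.0777, -0.7391, 0.6691] o=[0.1755, 1.1672, 0.5312] → [0.5382, -0.2130, -0.1727, -0.0777, -0.7391, 0.6691]
J5: z=[-0.6277, -0.4852, -0.6087] o=[0.3335, 1.0247, 0.4818] → [-0.3746, 0.2894, 0.1556, -0.6277, -0.4852, -0.6087]
J6: z=[-0.6277, -0.4852, -0.6087] o=[0.1518, 0.4934, 0.6491] → [0.0300, 0.0738, -0.0897, -0.6277, -0.4852, -0.6087]
q̇ = J⁺·V = [0.4380, 0.5300, 0.0920, 0.6180, 0.4670, 0.9810]

0.4380 0.5300 0.0920 0.6180 0.4670 0.9810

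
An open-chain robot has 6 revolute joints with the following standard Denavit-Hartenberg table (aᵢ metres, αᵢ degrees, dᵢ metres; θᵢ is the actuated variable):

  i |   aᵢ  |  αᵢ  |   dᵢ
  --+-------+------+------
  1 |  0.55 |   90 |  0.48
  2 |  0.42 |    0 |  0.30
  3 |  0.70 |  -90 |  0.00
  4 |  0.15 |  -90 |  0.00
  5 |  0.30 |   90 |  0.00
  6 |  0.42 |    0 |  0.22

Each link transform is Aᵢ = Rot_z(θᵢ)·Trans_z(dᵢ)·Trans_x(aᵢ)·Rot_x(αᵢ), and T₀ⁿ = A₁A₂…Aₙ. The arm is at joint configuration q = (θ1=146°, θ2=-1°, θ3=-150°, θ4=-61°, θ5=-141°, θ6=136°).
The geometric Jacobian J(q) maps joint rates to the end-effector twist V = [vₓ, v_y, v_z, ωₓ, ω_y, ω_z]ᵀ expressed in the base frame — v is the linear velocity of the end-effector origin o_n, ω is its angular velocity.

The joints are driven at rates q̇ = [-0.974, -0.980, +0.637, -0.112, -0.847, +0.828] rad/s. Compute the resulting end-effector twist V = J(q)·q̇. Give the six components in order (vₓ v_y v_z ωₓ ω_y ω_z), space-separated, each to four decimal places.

0.5820 0.1944 0.1605 -0.6337 -0.0407 0.1684

o_n = [0.0575, 0.1664, 0.1572]
J₁: ẑ×o_n = [-0.1664, 0.0575, 0.0000], ω = ẑ
J2: z=[0.5592, 0.8290, 0.0000] o=[-0.4560, 0.3076, 0.4800] → [-0.2676, 0.1805, -0.5046, 0.5592, 0.8290, 0.0000]
J3: z=[0.5592, 0.8290, 0.0000] o=[-0.6364, 0.7911, 0.4727] → [-0.2615, 0.1764, -0.9245, 0.5592, 0.8290, 0.0000]
J4: z=[-0.4019, 0.2711, -0.8746] o=[-0.1288, 0.4487, 0.1333] → [-0.2405, -0.1533, 0.0630, -0.4019, 0.2711, -0.8746]
J5: z=[0.3631, -0.8297, -0.4240] o=[-0.0027, 0.5219, 0.0980] → [-0.1998, -0.0470, -0.0791, 0.3631, -0.8297, -0.4240]
J6: z=[-0.2167, -0.5178, 0.8276] o=[-0.2746, 0.4593, -0.0123] → [0.1547, 0.3115, 0.2354, -0.2167, -0.5178, 0.8276]
V = J·q̇ = [0.5820, 0.1944, 0.1605, -0.6337, -0.0407, 0.1684]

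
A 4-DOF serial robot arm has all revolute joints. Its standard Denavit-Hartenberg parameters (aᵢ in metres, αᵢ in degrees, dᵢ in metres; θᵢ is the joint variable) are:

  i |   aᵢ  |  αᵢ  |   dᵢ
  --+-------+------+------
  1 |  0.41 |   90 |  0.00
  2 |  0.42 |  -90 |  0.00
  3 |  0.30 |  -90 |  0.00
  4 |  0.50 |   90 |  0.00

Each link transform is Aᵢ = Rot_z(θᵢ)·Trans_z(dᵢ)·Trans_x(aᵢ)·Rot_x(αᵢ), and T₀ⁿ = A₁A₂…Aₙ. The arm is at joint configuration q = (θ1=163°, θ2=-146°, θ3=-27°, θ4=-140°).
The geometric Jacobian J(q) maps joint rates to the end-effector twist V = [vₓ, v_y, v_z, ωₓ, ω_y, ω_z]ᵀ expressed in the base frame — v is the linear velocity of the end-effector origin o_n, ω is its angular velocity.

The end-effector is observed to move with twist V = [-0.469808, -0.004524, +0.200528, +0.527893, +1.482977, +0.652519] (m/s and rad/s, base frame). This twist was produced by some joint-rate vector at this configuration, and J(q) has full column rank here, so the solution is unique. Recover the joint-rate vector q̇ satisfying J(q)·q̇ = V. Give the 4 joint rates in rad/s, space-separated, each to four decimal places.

o_n = [-0.3006, 0.0525, -0.4599]
J₁: ẑ×o_n = [-0.0525, -0.3006, 0.0000], ω = ẑ
J2: z=[0.2924, 0.9563, 0.0000] o=[-0.3921, 0.1199, 0.0000] → [-0.4398, 0.1345, -0.1071, 0.2924, 0.9563, 0.0000]
J3: z=[-0.5348, 0.1635, -0.8290] o=[-0.0591, 0.0181, -0.2349] → [-0.0083, 0.0799, 0.0211, -0.5348, 0.1635, -0.8290]
J4: z=[0.0994, -0.9621, -0.2539] o=[0.1926, 0.0835, -0.3843] → [0.0649, 0.1327, -0.4777, 0.0994, -0.9621, -0.2539]
q̇ = J⁺·V = [0.0070, 0.9800, -0.5750, -0.6650]

0.0070 0.9800 -0.5750 -0.6650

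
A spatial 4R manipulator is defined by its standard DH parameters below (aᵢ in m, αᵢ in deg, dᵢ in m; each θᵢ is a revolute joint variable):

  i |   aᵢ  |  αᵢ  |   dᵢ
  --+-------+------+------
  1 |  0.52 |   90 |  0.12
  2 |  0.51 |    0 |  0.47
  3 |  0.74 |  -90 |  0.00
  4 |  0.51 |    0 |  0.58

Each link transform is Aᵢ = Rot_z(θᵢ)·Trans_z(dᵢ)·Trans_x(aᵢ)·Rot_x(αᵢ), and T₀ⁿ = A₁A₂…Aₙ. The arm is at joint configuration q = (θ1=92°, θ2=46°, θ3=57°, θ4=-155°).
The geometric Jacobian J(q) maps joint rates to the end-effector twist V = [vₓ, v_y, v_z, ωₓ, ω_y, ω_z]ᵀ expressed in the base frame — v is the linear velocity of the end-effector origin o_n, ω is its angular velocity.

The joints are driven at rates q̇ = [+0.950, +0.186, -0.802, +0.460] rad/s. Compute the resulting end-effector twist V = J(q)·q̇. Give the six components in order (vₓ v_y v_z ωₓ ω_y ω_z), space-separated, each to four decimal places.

-0.0443 0.6459 0.5491 -0.6000 -0.4694 0.8465

o_n = [0.6765, 0.2704, 0.6271]
J₁: ẑ×o_n = [-0.2704, 0.6765, 0.0000], ω = ẑ
J2: z=[0.9994, 0.0349, 0.0000] o=[-0.0181, 0.5197, 0.1200] → [0.0177, -0.5067, -0.2733, 0.9994, 0.0349, 0.0000]
J3: z=[0.9994, 0.0349, 0.0000] o=[0.4392, 0.8901, 0.4869] → [0.0049, -0.1401, -0.6276, 0.9994, 0.0349, 0.0000]
J4: z=[0.0340, -0.9738, -0.2250] o=[0.4450, 0.7238, 1.2079] → [0.4636, -0.0323, 0.2100, 0.0340, -0.9738, -0.2250]
V = J·q̇ = [-0.0443, 0.6459, 0.5491, -0.6000, -0.4694, 0.8465]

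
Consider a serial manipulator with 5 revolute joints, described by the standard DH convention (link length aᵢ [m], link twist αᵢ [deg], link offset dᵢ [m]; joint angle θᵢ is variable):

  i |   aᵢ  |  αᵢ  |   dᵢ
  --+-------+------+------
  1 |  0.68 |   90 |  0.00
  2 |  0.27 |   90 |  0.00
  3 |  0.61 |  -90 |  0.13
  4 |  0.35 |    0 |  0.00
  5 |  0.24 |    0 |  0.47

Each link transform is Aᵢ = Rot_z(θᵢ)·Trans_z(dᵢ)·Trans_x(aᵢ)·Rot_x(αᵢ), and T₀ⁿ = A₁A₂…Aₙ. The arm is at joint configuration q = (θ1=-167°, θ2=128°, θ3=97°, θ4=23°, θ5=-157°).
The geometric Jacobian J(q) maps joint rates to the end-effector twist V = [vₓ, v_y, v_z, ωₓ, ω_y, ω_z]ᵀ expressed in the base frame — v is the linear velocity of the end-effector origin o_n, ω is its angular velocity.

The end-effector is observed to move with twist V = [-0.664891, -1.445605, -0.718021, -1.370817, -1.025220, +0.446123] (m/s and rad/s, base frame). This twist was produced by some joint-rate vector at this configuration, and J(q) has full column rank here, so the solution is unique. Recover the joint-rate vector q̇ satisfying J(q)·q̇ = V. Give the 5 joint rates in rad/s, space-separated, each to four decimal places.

o_n = [-1.1218, 0.4620, -0.1262]
J₁: ẑ×o_n = [-0.4620, -1.1218, 0.0000], ω = ẑ
J2: z=[-0.2250, 0.9744, 0.0000] o=[-0.6626, -0.1530, 0.0000] → [-0.1230, -0.0284, 0.3091, -0.2250, 0.9744, 0.0000]
J3: z=[-0.7678, -0.1773, 0.6157] o=[-0.5006, -0.1156, 0.2128] → [-0.2955, -0.6427, -0.5536, -0.7678, -0.1773, 0.6157]
J4: z=[-0.5680, -0.2562, -0.7821] o=[-0.7812, 0.4410, 0.2342] → [0.1087, 0.0617, -0.0992, -0.5680, -0.2562, -0.7821]
J5: z=[-0.5680, -0.2562, -0.7821] o=[-0.7717, 0.7714, 0.1191] → [-0.1792, 0.1345, 0.0861, -0.5680, -0.2562, -0.7821]
q̇ = J⁺·V = [0.8510, -0.5330, 0.9850, 0.6440, 0.6490]

0.8510 -0.5330 0.9850 0.6440 0.6490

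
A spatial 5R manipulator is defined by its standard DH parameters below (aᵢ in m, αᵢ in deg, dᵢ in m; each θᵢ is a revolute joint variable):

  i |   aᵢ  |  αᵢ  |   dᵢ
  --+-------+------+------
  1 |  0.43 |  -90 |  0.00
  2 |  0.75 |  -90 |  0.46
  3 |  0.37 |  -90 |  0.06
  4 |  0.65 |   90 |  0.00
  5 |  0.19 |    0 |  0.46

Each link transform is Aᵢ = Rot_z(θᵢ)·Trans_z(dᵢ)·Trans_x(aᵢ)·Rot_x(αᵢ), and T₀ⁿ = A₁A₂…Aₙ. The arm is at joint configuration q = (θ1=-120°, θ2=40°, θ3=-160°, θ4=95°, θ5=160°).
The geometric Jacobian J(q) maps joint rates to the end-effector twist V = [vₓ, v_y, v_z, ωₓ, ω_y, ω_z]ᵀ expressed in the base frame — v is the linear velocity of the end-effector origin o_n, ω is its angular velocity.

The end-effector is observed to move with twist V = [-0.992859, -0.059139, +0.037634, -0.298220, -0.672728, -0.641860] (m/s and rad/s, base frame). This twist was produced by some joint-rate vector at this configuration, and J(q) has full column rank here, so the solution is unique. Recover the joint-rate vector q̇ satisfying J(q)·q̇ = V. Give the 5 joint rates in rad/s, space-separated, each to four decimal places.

o_n = [0.3124, -1.0395, 0.3236]
J₁: ẑ×o_n = [1.0395, 0.3124, -0.0000], ω = ẑ
J2: z=[0.8660, -0.5000, 0.0000] o=[-0.2150, -0.3724, 0.0000] → [-0.1618, -0.2803, -0.3140, 0.8660, -0.5000, 0.0000]
J3: z=[0.3214, 0.5567, -0.7660] o=[-0.1039, -1.1000, -0.4821] → [0.4948, -0.5778, -0.2123, 0.3214, 0.5567, -0.7660]
J4: z=[0.6828, -0.6967, -0.2198] o=[0.1582, -0.8992, -0.3046] → [-0.4685, -0.4628, 0.0117, 0.6828, -0.6967, -0.2198]
J5: z=[0.6256, 0.4022, 0.6685] o=[-0.0871, -1.2853, 0.1573] → [-0.0974, 0.1630, -0.0069, 0.6256, 0.4022, 0.6685]
q̇ = J⁺·V = [-0.6990, 0.2730, -0.5630, -0.0040, -0.5610]

-0.6990 0.2730 -0.5630 -0.0040 -0.5610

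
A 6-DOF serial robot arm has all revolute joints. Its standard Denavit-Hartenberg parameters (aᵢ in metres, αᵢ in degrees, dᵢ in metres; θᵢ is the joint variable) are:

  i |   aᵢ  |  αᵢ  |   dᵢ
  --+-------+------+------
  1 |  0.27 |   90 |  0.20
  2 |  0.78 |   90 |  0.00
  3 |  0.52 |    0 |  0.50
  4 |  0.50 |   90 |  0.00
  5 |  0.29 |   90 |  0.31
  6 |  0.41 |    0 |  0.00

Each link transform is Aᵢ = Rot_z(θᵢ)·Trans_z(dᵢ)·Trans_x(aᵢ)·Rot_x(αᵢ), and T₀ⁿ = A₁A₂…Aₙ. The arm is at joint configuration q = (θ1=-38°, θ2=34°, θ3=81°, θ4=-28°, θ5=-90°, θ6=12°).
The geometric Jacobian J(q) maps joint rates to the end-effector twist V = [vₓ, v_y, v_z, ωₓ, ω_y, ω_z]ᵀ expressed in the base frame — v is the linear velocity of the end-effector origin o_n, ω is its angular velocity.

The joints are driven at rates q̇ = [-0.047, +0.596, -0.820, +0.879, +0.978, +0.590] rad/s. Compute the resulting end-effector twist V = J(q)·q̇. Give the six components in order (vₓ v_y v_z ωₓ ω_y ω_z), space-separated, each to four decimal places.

o_n = [0.6785, -1.3867, 1.1848]
J₁: ẑ×o_n = [1.3867, 0.6785, -0.0000], ω = ẑ
J2: z=[-0.6157, -0.7880, 0.0000] o=[0.2128, -0.1662, 0.2000] → [-0.7760, 0.6063, 1.1184, -0.6157, -0.7880, 0.0000]
J3: z=[0.4407, -0.3443, -0.8290] o=[0.7223, -0.5643, 0.6362] → [-0.8707, -0.2054, -0.3775, 0.4407, -0.3443, -0.8290]
J4: z=[0.4407, -0.3443, -0.8290] o=[0.6796, -1.1827, 0.2671] → [-0.4851, -0.4035, -0.0903, 0.4407, -0.3443, -0.8290]
J5: z=[0.8923, 0.0666, 0.4466] o=[0.6303, -1.6510, 0.4354] → [-0.0681, -0.6472, 0.2326, 0.8923, 0.0666, 0.4466]
J6: z=[0.0985, 0.9365, -0.3365] o=[0.7791, -1.5305, 0.8143] → [0.3954, -0.0026, 0.1084, 0.0985, 0.9365, -0.3365]
V = J·q̇ = [-0.0734, -0.4912, 1.1882, 0.5898, 0.1277, 0.1423]

-0.0734 -0.4912 1.1882 0.5898 0.1277 0.1423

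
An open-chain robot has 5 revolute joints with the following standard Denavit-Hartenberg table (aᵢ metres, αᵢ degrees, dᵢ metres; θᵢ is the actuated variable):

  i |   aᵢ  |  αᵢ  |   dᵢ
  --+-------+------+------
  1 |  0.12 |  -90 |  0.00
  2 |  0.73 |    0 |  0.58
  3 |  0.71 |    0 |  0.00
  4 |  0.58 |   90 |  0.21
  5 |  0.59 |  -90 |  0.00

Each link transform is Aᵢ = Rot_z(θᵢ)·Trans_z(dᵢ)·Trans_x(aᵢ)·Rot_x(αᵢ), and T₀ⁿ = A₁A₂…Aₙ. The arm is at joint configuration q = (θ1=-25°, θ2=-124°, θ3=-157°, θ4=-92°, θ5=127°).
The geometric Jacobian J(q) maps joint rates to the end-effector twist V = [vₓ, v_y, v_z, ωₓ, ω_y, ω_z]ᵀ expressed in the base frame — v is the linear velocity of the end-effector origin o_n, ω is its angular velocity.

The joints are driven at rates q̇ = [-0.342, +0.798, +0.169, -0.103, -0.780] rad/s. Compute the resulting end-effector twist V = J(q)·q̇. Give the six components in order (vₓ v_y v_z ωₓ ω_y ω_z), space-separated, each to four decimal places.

o_n = [0.5932, 1.1150, -0.0412]
J₁: ẑ×o_n = [-1.1150, 0.5932, 0.0000], ω = ẑ
J2: z=[0.4226, 0.9063, 0.0000] o=[0.1088, -0.0507, 0.0000] → [-0.0373, 0.0174, 0.0536, 0.4226, 0.9063, 0.0000]
J3: z=[0.4226, 0.9063, 0.0000] o=[-0.0161, 0.6475, 0.6052] → [-0.5858, 0.2732, -0.3546, 0.4226, 0.9063, 0.0000]
J4: z=[0.4226, 0.9063, 0.0000] o=[0.1067, 0.5902, -0.0918] → [0.0459, -0.0214, -0.2192, 0.4226, 0.9063, 0.0000]
J5: z=[-0.2039, 0.0951, 0.9744] o=[0.7076, 0.5417, 0.0387] → [-0.5662, -0.1278, -0.1060, -0.2039, 0.0951, 0.9744]
V = J·q̇ = [0.6894, -0.0410, 0.0881, 0.5242, 0.7089, -1.1020]

0.6894 -0.0410 0.0881 0.5242 0.7089 -1.1020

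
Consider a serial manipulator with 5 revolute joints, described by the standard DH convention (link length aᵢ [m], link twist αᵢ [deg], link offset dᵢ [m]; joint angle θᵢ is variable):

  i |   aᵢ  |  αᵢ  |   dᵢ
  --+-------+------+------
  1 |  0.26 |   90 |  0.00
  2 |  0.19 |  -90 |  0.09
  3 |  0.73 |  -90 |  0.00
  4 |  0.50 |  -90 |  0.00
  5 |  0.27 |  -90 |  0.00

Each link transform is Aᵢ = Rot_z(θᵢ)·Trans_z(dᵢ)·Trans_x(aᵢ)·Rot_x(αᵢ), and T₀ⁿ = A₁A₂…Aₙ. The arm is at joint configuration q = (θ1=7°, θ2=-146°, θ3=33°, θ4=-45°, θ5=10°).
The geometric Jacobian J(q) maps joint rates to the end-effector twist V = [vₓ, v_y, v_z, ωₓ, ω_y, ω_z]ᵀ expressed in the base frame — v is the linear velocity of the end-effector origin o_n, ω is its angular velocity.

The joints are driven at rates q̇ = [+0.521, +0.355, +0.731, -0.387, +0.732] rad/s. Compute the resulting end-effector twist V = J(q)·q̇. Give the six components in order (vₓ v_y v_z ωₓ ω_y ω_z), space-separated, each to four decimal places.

o_n = [-0.5649, 0.4981, -1.1658]
J₁: ẑ×o_n = [-0.4981, -0.5649, 0.0000], ω = ẑ
J2: z=[0.1219, -0.9925, 0.0000] o=[0.2581, 0.0317, 0.0000] → [1.1572, 0.1421, -0.7600, 0.1219, -0.9925, 0.0000]
J3: z=[0.5550, 0.0681, -0.8290] o=[0.1127, -0.0768, -0.1062] → [0.4044, 1.1498, 0.3653, 0.5550, 0.0681, -0.8290]
J4: z=[0.3460, 0.8874, 0.3046] o=[-0.4395, 0.2559, -0.4486] → [-0.7103, 0.2100, 0.1950, 0.3460, 0.8874, 0.3046]
J5: z=[-0.9274, 0.2741, 0.2546] o=[-0.5108, 0.4412, -0.9075] → [-0.0853, -0.2533, -0.0379, -0.9274, 0.2741, 0.2546]
V = J·q̇ = [0.6594, 0.3300, -0.1060, -0.3637, -0.4453, -0.0165]

0.6594 0.3300 -0.1060 -0.3637 -0.4453 -0.0165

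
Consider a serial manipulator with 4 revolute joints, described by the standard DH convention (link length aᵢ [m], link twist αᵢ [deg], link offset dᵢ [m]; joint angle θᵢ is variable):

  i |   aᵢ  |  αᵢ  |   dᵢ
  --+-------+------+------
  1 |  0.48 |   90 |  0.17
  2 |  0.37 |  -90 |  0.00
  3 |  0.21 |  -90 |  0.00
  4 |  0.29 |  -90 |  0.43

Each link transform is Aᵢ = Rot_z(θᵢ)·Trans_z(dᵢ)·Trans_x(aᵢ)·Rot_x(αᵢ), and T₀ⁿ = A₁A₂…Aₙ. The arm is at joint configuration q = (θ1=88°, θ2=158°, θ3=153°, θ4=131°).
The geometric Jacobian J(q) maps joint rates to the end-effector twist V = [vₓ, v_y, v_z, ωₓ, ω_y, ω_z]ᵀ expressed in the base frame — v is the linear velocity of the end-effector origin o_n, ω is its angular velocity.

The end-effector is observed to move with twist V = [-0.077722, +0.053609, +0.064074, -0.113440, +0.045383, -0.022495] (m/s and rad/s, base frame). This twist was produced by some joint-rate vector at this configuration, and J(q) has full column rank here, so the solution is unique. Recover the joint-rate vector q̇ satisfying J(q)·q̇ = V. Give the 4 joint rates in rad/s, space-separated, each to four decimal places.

o_n = [0.3885, 0.4029, 0.4318]
J₁: ẑ×o_n = [-0.4029, 0.3885, 0.0000], ω = ẑ
J2: z=[0.9994, -0.0349, 0.0000] o=[0.0168, 0.4797, 0.1700] → [-0.0091, -0.2617, -0.0638, 0.9994, -0.0349, 0.0000]
J3: z=[-0.0131, -0.3744, -0.9272] o=[0.0048, 0.1369, 0.3086] → [0.2006, -0.3541, 0.1402, -0.0131, -0.3744, -0.9272]
J4: z=[0.9052, 0.3896, -0.1701] o=[-0.0844, 0.3136, 0.2385] → [0.0905, -0.2554, -0.1034, 0.9052, 0.3896, -0.1701]
q̇ = J⁺·V = [0.6640, -0.6950, 0.6210, 0.6510]

0.6640 -0.6950 0.6210 0.6510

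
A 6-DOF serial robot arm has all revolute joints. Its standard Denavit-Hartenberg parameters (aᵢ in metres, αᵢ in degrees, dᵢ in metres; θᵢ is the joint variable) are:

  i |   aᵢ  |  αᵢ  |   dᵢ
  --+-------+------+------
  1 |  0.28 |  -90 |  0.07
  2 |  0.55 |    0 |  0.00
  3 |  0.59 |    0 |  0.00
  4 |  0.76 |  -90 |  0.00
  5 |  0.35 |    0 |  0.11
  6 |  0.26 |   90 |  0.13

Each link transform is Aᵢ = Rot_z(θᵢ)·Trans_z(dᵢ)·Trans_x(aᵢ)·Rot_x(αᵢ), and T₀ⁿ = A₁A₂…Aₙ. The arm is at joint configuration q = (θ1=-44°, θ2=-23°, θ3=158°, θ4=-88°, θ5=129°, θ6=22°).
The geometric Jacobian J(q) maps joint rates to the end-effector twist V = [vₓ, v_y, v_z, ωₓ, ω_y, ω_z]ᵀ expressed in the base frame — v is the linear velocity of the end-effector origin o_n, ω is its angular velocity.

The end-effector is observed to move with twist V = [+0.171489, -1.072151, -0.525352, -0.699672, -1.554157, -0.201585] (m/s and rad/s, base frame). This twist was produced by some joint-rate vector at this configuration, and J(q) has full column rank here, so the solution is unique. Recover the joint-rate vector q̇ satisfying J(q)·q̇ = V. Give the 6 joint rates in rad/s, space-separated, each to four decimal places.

-0.7390 0.1260 -0.8290 -0.9010 -0.7830 -0.0050

o_n = [0.0160, -0.5688, -0.5244]
J₁: ẑ×o_n = [0.5688, 0.0160, -0.0000], ω = ẑ
J2: z=[0.6947, 0.7193, 0.0000] o=[0.2014, -0.1945, 0.0700] → [-0.4276, 0.4129, -0.1266, 0.6947, 0.7193, 0.0000]
J3: z=[0.6947, 0.7193, 0.0000] o=[0.5656, -0.5462, 0.2849] → [-0.5822, 0.5622, 0.3797, 0.6947, 0.7193, 0.0000]
J4: z=[0.6947, 0.7193, 0.0000] o=[0.2655, -0.2564, -0.1323] → [-0.2821, 0.2724, -0.0375, 0.6947, 0.7193, 0.0000]
J5: z=[-0.5261, 0.5080, -0.6820] o=[0.6383, -0.6164, -0.6881] → [0.1157, 0.5106, 0.2911, -0.5261, 0.5080, -0.6820]
J6: z=[-0.5261, 0.5080, -0.6820] o=[0.2835, -0.6519, -0.6020] → [0.0961, 0.2233, 0.0922, -0.5261, 0.5080, -0.6820]
q̇ = J⁺·V = [-0.7390, 0.1260, -0.8290, -0.9010, -0.7830, -0.0050]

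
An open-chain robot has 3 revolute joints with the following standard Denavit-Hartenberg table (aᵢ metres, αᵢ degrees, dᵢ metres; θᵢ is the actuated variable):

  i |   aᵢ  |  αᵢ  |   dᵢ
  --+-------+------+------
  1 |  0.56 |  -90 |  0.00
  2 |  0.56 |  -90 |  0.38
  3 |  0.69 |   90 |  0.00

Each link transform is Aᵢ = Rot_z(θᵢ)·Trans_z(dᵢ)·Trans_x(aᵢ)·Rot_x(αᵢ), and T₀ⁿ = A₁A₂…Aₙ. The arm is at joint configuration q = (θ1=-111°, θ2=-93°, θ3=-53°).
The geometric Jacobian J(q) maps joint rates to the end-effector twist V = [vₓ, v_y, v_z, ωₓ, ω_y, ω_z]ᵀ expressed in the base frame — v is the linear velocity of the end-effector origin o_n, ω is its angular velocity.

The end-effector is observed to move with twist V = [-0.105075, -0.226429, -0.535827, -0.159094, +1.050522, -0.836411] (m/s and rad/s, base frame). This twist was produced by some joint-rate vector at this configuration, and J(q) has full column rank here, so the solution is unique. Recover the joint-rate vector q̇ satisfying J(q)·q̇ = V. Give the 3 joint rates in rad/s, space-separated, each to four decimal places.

-0.7880 -0.5250 -0.9250

o_n = [0.6868, -0.8088, 0.9739]
J₁: ẑ×o_n = [0.8088, 0.6868, -0.0000], ω = ẑ
J2: z=[0.9336, -0.3584, 0.0000] o=[-0.2007, -0.5228, 0.0000] → [-0.3490, -0.9092, 0.0510, 0.9336, -0.3584, 0.0000]
J3: z=[-0.3579, -0.9323, 0.0523] o=[0.1646, -0.6316, 0.5592] → [-0.3773, 0.1757, 0.5503, -0.3579, -0.9323, 0.0523]
q̇ = J⁺·V = [-0.7880, -0.5250, -0.9250]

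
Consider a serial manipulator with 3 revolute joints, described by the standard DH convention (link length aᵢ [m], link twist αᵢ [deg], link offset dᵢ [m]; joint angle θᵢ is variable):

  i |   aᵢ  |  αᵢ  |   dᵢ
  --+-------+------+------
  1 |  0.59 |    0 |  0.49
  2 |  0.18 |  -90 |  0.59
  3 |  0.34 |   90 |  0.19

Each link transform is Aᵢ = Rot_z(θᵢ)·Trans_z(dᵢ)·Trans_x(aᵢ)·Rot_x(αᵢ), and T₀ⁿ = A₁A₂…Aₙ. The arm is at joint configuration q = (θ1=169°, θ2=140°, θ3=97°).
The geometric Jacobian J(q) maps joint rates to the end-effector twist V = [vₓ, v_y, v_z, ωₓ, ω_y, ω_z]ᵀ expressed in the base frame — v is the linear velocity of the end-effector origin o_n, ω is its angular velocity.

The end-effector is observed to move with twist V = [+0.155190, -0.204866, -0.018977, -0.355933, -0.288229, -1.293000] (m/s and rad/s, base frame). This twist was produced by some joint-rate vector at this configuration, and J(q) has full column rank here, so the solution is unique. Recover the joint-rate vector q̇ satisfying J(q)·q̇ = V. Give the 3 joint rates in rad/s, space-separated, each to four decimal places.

-0.3780 -0.9150 -0.4580

o_n = [-0.3443, 0.1245, 0.7425]
J₁: ẑ×o_n = [-0.1245, -0.3443, 0.0000], ω = ẑ
J2: z=[0.0000, 0.0000, 1.0000] o=[-0.5792, 0.1126, 0.4900] → [-0.0119, 0.2349, 0.0000, 0.0000, 0.0000, 1.0000]
J3: z=[0.7771, 0.6293, 0.0000] o=[-0.4659, -0.0273, 1.0800] → [-0.2124, 0.2623, 0.0414, 0.7771, 0.6293, 0.0000]
q̇ = J⁺·V = [-0.3780, -0.9150, -0.4580]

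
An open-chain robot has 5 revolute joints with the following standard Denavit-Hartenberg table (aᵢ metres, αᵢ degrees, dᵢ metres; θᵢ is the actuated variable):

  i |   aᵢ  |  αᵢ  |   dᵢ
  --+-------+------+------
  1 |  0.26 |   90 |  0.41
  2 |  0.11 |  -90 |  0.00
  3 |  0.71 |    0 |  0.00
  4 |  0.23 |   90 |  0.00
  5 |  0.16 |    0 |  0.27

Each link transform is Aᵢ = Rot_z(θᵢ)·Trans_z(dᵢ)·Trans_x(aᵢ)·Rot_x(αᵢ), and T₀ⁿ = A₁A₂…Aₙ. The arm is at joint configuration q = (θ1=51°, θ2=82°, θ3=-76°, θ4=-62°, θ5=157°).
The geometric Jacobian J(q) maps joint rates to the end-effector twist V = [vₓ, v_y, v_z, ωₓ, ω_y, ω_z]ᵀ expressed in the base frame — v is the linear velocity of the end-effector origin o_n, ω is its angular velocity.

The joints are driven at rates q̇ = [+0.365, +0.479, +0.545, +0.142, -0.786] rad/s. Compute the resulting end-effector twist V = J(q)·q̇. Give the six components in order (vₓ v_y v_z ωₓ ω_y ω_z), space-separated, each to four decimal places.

0.0835 0.0534 0.2259 0.4441 -1.1409 0.9814

o_n = [0.5506, -0.1839, 0.4579]
J₁: ẑ×o_n = [0.1839, 0.5506, -0.0000], ω = ẑ
J2: z=[0.7771, -0.6293, 0.0000] o=[0.1636, 0.2021, 0.4100] → [-0.0302, -0.0373, -0.0564, 0.7771, -0.6293, 0.0000]
J3: z=[-0.6232, -0.7696, 0.1392] o=[0.1733, 0.2140, 0.5189] → [0.1023, 0.0145, 0.5383, -0.6232, -0.7696, 0.1392]
J4: z=[-0.6232, -0.7696, 0.1392] o=[0.7237, -0.2010, 0.6890] → [0.1755, -0.1681, -0.1439, -0.6232, -0.7696, 0.1392]
J5: z=[-0.6361, 0.3953, -0.6626] o=[0.8283, -0.3164, 0.5198] → [0.0633, 0.1447, 0.0255, -0.6361, 0.3953, -0.6626]
V = J·q̇ = [0.0835, 0.0534, 0.2259, 0.4441, -1.1409, 0.9814]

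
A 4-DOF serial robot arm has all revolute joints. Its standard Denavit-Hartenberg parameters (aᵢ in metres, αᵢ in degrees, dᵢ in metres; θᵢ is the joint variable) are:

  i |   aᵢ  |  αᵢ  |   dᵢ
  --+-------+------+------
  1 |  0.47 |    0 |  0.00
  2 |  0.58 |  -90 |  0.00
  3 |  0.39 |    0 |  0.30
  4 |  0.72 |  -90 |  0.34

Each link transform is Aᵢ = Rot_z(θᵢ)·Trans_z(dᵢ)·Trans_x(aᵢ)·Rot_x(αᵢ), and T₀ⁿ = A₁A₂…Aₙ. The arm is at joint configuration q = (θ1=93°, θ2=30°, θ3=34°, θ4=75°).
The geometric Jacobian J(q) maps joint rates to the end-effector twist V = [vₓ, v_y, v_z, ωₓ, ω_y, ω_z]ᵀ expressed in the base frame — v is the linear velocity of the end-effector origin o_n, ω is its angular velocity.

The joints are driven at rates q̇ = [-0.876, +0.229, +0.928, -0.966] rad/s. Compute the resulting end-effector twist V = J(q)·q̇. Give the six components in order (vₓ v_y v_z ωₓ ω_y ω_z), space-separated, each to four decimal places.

o_n = [-0.9257, 0.6818, -0.8989]
J₁: ẑ×o_n = [-0.6818, -0.9257, 0.0000], ω = ẑ
J2: z=[0.0000, 0.0000, 1.0000] o=[-0.0246, 0.4694, 0.0000] → [-0.2124, -0.9011, 0.0000, 0.0000, 0.0000, 1.0000]
J3: z=[-0.8387, -0.5446, 0.0000] o=[-0.3405, 0.9558, 0.0000] → [0.4896, -0.7538, -0.0889, -0.8387, -0.5446, 0.0000]
J4: z=[-0.8387, -0.5446, 0.0000] o=[-0.7682, 1.0636, -0.2181] → [0.3708, -0.5709, 0.2344, -0.8387, -0.5446, 0.0000]
V = J·q̇ = [0.6447, 0.4565, -0.3090, 0.0319, 0.0207, -0.6470]

0.6447 0.4565 -0.3090 0.0319 0.0207 -0.6470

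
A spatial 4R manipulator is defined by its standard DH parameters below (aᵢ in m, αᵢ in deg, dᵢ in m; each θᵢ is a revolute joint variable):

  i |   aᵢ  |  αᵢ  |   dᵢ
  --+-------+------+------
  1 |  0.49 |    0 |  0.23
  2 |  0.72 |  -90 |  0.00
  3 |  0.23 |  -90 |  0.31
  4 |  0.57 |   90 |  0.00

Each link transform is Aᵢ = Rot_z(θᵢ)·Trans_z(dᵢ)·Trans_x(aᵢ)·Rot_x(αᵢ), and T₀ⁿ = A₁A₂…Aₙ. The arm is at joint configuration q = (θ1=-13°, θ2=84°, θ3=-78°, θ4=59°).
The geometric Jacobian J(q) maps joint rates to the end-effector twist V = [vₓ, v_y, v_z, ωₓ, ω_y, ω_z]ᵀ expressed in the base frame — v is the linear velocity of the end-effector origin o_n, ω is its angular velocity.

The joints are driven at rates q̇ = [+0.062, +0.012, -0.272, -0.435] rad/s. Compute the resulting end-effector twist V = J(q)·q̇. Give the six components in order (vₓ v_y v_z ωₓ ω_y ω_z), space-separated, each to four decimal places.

o_n = [0.9161, 0.6153, 0.7421]
J₁: ẑ×o_n = [-0.6153, 0.9161, 0.0000], ω = ẑ
J2: z=[0.0000, 0.0000, 1.0000] o=[0.4774, -0.1102, 0.2300] → [-0.7256, 0.4387, 0.0000, 0.0000, 0.0000, 1.0000]
J3: z=[-0.9455, 0.3256, 0.0000] o=[0.7119, 0.5705, 0.2300] → [0.1667, 0.4842, -0.1089, -0.9455, 0.3256, 0.0000]
J4: z=[0.3185, 0.9249, -0.2079] o=[0.4343, 0.7167, 0.4550] → [0.2445, -0.1916, -0.4779, 0.3185, 0.9249, -0.2079]
V = J·q̇ = [-0.1986, 0.0137, 0.2375, 0.1187, -0.4909, 0.1644]

-0.1986 0.0137 0.2375 0.1187 -0.4909 0.1644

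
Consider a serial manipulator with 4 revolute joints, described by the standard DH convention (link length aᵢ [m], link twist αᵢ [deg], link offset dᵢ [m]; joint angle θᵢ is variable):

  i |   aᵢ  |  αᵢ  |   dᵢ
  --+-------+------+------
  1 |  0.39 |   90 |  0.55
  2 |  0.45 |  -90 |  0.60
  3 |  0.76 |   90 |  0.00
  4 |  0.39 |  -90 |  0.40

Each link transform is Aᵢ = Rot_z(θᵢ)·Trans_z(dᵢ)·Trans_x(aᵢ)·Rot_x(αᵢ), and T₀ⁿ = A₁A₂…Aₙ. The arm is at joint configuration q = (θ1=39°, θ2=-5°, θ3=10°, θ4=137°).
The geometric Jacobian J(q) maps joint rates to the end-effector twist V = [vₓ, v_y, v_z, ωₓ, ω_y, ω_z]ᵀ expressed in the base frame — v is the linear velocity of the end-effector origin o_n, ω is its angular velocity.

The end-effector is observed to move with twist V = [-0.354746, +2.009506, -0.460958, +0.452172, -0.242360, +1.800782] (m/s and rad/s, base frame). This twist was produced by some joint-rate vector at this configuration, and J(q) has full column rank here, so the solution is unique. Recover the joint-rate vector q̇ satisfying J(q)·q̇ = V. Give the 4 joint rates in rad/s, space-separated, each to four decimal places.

0.9820 -0.2460 0.8330 0.7300

o_n = [1.6589, 0.1705, 0.7289]
J₁: ẑ×o_n = [-0.1705, 1.6589, 0.0000], ω = ẑ
J2: z=[0.6293, -0.7771, 0.0000] o=[0.3031, 0.2454, 0.5500] → [-0.1391, -0.1126, 1.0064, 0.6293, -0.7771, 0.0000]
J3: z=[0.0677, 0.0548, 0.9962] o=[1.0291, 0.0613, 0.5108] → [-0.0968, 0.6126, -0.0271, 0.0677, 0.0548, 0.9962]
J4: z=[0.7542, -0.6565, -0.0151] o=[1.5255, 0.6331, 0.4455] → [-0.1930, -0.2158, -0.2613, 0.7542, -0.6565, -0.0151]
q̇ = J⁺·V = [0.9820, -0.2460, 0.8330, 0.7300]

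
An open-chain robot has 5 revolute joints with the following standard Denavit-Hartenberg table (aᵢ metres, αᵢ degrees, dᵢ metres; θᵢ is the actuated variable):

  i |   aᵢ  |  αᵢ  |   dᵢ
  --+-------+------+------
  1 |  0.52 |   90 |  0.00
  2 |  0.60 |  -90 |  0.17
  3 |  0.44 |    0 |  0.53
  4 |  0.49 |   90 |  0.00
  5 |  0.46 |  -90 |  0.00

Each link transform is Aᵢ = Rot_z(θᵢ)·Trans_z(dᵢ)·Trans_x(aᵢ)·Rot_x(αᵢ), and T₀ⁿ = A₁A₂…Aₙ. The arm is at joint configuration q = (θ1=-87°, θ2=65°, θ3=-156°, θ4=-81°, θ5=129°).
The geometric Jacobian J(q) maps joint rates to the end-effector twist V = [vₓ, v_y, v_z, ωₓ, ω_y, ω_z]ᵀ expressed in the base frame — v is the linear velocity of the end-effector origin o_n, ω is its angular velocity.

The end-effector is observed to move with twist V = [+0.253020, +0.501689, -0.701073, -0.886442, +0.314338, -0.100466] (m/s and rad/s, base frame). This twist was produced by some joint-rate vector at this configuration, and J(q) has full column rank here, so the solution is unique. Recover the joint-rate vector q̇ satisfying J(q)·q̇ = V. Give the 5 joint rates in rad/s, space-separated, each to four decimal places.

-0.0140 0.7190 -0.5590 0.8490 -0.2750

o_n = [-0.1935, 0.2370, 0.4556]
J₁: ẑ×o_n = [-0.2370, -0.1935, 0.0000], ω = ẑ
J2: z=[-0.9986, -0.0523, 0.0000] o=[0.0272, -0.5193, 0.0000] → [-0.0238, 0.4550, -0.7668, -0.9986, -0.0523, 0.0000]
J3: z=[-0.0474, 0.9051, 0.4226] o=[-0.1293, -0.7814, 0.5438] → [-0.5102, -0.0313, 0.0098, -0.0474, 0.9051, 0.4226]
J4: z=[-0.0474, 0.9051, 0.4226] o=[-0.3420, -0.1414, 0.4035] → [-0.1128, 0.0653, -0.1524, -0.0474, 0.9051, 0.4226]
J5: z=[0.5624, -0.3254, 0.7601] o=[0.0625, -0.0073, 0.1616] → [-0.2814, -0.3599, 0.0541, 0.5624, -0.3254, 0.7601]
q̇ = J⁺·V = [-0.0140, 0.7190, -0.5590, 0.8490, -0.2750]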